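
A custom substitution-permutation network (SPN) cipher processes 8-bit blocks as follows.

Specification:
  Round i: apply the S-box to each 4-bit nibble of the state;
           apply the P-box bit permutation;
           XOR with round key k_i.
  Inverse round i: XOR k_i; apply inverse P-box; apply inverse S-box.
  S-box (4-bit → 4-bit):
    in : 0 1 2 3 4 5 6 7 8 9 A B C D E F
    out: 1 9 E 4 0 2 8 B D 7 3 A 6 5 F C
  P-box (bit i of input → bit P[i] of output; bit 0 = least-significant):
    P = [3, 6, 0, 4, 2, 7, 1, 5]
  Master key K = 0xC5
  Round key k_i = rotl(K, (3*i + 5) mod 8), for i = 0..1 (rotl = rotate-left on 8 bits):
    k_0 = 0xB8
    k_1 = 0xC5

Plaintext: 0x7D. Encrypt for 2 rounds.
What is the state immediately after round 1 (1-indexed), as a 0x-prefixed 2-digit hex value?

0x15

s_0 = plaintext = 0x7D
s_1 = Round(s_0, k_0) = 0x15
s_2 = Round(s_1, k_1) = 0xA1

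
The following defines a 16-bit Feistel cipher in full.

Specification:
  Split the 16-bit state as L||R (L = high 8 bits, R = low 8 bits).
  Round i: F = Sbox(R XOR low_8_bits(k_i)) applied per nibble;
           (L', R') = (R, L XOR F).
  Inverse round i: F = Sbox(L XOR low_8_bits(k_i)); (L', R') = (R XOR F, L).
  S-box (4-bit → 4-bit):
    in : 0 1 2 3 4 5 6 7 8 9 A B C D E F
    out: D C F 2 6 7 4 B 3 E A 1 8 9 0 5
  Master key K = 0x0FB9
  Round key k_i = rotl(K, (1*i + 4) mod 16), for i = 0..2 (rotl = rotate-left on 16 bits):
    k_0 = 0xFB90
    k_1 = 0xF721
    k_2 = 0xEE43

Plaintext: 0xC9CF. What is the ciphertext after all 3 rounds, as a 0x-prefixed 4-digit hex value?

0x26FB

s_0 = plaintext = 0xC9CF
s_1 = Round(s_0, k_0) = 0xCFBC
s_2 = Round(s_1, k_1) = 0xBC26
s_3 = Round(s_2, k_2) = 0x26FB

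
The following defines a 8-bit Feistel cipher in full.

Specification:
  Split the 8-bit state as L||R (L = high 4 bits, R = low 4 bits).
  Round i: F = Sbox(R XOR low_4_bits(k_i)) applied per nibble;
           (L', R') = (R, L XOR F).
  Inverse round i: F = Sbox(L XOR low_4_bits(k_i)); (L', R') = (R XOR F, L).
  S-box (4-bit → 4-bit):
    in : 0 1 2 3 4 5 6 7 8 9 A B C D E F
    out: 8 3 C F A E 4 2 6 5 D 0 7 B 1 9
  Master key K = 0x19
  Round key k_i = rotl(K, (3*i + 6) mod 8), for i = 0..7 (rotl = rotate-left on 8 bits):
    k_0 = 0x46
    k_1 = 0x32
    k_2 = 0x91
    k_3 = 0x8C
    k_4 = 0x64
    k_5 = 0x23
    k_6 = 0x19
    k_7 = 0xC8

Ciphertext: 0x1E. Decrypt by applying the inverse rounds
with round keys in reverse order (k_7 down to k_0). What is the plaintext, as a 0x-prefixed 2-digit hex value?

s_0 = ciphertext = 0x1E
s_1 = InvRound(s_0, k_7) = 0xB1
s_2 = InvRound(s_1, k_6) = 0xDB
s_3 = InvRound(s_2, k_5) = 0xAD
s_4 = InvRound(s_3, k_4) = 0xCA
s_5 = InvRound(s_4, k_3) = 0x2C
s_6 = InvRound(s_5, k_2) = 0x32
s_7 = InvRound(s_6, k_1) = 0x13
s_8 = InvRound(s_7, k_0) = 0x11

0x11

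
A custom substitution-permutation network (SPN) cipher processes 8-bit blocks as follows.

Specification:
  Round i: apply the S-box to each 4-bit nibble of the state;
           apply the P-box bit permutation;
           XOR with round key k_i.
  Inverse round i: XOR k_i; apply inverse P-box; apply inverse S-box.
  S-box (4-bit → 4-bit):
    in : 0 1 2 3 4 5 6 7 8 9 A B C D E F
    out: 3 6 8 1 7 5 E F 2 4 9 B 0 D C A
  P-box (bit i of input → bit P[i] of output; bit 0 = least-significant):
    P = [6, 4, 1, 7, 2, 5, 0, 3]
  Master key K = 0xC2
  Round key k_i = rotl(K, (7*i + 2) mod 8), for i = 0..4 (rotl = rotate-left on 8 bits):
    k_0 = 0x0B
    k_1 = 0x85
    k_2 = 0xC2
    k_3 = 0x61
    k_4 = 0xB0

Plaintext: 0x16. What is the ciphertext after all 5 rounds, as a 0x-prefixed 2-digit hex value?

0x89

s_0 = plaintext = 0x16
s_1 = Round(s_0, k_0) = 0xB8
s_2 = Round(s_1, k_1) = 0xB9
s_3 = Round(s_2, k_2) = 0xEC
s_4 = Round(s_3, k_3) = 0x68
s_5 = Round(s_4, k_4) = 0x89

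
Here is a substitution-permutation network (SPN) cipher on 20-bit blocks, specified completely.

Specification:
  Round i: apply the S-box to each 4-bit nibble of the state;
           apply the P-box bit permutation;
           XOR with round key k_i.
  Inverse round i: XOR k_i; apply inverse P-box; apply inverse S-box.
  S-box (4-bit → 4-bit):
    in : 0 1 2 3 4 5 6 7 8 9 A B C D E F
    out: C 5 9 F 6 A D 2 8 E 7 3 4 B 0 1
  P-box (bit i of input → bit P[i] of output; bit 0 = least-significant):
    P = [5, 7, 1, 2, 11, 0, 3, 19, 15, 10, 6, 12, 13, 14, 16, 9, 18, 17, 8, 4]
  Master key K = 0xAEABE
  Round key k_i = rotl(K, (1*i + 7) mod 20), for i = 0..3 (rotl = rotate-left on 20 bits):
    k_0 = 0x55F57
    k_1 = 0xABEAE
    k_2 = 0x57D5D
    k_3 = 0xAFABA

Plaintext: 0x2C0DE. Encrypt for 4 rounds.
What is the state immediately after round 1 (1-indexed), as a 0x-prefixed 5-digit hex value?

0x84706

s_0 = plaintext = 0x2C0DE
s_1 = Round(s_0, k_0) = 0x84706
s_2 = Round(s_1, k_1) = 0x3FA90
s_3 = Round(s_2, k_2) = 0xBD802
s_4 = Round(s_3, k_3) = 0x48896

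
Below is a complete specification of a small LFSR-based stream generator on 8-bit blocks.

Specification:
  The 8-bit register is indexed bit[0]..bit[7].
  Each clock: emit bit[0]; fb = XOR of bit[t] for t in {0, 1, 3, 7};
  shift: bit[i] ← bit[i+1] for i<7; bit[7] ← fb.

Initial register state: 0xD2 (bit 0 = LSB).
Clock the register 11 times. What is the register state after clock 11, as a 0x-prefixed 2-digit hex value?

0x8C

reg_0 = 0xD2
clock 1: out=0, reg = 0x69
clock 2: out=1, reg = 0x34
clock 3: out=0, reg = 0x1A
clock 4: out=0, reg = 0x0D
clock 5: out=1, reg = 0x06
clock 6: out=0, reg = 0x83
clock 7: out=1, reg = 0xC1
clock 8: out=1, reg = 0x60
clock 9: out=0, reg = 0x30
clock 10: out=0, reg = 0x18
clock 11: out=0, reg = 0x8C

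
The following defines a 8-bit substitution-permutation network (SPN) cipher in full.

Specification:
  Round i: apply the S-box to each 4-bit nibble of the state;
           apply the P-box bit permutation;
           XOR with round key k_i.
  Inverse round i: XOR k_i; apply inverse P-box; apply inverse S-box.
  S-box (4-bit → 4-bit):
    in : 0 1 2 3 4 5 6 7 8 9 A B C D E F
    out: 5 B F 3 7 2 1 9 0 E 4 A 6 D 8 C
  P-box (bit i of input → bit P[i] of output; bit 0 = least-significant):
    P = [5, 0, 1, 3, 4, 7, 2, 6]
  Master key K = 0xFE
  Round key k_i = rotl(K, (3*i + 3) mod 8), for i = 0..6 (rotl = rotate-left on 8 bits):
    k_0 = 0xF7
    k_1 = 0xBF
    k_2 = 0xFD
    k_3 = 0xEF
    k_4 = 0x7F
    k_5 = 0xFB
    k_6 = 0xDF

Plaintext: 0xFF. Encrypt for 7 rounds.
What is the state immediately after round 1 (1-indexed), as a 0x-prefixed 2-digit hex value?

s_0 = plaintext = 0xFF
s_1 = Round(s_0, k_0) = 0xB9
s_2 = Round(s_1, k_1) = 0x74
s_3 = Round(s_2, k_2) = 0x8E
s_4 = Round(s_3, k_3) = 0xE7
s_5 = Round(s_4, k_4) = 0x17
s_6 = Round(s_5, k_5) = 0x03
s_7 = Round(s_6, k_6) = 0xEA

0xB9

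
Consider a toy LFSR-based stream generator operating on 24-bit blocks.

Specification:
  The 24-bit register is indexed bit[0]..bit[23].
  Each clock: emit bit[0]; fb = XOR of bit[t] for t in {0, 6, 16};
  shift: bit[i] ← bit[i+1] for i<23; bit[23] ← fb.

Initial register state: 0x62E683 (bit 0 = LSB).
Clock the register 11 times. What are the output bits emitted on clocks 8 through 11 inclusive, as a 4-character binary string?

reg_0 = 0x62E683
clock 1: out=1, reg = 0xB17341
clock 2: out=1, reg = 0xD8B9A0
clock 3: out=0, reg = 0x6C5CD0
clock 4: out=0, reg = 0xB62E68
clock 5: out=0, reg = 0xDB1734
clock 6: out=0, reg = 0xED8B9A
clock 7: out=0, reg = 0xF6C5CD
clock 8: out=1, reg = 0x7B62E6
clock 9: out=0, reg = 0x3DB173
clock 10: out=1, reg = 0x9ED8B9
clock 11: out=1, reg = 0xCF6C5C

1011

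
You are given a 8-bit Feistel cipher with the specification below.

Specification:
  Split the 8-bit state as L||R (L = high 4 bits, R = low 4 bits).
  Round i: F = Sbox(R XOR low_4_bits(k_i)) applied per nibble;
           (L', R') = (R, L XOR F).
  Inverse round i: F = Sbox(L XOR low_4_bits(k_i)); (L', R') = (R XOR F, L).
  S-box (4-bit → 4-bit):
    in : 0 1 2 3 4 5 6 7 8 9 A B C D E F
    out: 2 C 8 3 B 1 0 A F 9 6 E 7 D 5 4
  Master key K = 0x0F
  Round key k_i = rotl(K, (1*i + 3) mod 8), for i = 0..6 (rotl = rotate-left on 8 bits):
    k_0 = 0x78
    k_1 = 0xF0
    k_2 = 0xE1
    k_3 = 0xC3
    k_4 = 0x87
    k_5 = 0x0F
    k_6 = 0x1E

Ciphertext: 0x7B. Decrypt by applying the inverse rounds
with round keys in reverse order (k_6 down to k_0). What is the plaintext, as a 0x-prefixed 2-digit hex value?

0xE2

s_0 = ciphertext = 0x7B
s_1 = InvRound(s_0, k_6) = 0x27
s_2 = InvRound(s_1, k_5) = 0xA2
s_3 = InvRound(s_2, k_4) = 0xFA
s_4 = InvRound(s_3, k_3) = 0xDF
s_5 = InvRound(s_4, k_2) = 0x8D
s_6 = InvRound(s_5, k_1) = 0x28
s_7 = InvRound(s_6, k_0) = 0xE2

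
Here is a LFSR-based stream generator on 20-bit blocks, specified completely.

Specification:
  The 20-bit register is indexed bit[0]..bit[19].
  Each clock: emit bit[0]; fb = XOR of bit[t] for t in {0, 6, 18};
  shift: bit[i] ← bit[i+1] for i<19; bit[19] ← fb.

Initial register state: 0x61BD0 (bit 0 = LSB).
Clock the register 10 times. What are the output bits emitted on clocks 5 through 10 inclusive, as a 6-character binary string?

reg_0 = 0x61BD0
clock 1: out=0, reg = 0x30DE8
clock 2: out=0, reg = 0x986F4
clock 3: out=0, reg = 0xCC37A
clock 4: out=0, reg = 0x661BD
clock 5: out=1, reg = 0x330DE
clock 6: out=0, reg = 0x9986F
clock 7: out=1, reg = 0x4CC37
clock 8: out=1, reg = 0x2661B
clock 9: out=1, reg = 0x9330D
clock 10: out=1, reg = 0xC9986

101111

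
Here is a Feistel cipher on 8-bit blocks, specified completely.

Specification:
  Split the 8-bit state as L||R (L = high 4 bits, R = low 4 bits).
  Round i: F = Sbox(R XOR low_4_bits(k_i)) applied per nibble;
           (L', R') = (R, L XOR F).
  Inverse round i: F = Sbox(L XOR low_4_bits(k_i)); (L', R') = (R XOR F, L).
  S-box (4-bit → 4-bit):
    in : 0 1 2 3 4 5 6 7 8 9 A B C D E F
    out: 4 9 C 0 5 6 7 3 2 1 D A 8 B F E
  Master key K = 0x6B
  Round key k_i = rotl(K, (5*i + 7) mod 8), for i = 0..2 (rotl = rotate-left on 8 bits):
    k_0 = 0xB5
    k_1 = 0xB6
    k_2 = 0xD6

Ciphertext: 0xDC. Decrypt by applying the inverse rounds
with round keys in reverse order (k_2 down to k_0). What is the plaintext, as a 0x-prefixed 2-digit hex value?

0xE9

s_0 = ciphertext = 0xDC
s_1 = InvRound(s_0, k_2) = 0x6D
s_2 = InvRound(s_1, k_1) = 0x96
s_3 = InvRound(s_2, k_0) = 0xE9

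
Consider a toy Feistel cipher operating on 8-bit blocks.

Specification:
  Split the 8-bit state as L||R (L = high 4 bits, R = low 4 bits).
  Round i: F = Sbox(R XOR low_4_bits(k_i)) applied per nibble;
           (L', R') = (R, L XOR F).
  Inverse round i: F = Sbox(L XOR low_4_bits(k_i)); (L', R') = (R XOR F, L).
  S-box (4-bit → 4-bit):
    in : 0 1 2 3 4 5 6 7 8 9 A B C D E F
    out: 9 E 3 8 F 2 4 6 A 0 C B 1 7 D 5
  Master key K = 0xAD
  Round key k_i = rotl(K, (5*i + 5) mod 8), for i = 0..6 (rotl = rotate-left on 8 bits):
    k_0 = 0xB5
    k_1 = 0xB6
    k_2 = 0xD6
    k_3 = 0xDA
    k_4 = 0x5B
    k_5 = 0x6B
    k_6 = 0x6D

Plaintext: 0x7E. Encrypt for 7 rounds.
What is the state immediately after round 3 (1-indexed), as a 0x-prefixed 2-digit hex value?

s_0 = plaintext = 0x7E
s_1 = Round(s_0, k_0) = 0xEC
s_2 = Round(s_1, k_1) = 0xC2
s_3 = Round(s_2, k_2) = 0x23
s_4 = Round(s_3, k_3) = 0x32
s_5 = Round(s_4, k_4) = 0x23
s_6 = Round(s_5, k_5) = 0x38
s_7 = Round(s_6, k_6) = 0x81

0x23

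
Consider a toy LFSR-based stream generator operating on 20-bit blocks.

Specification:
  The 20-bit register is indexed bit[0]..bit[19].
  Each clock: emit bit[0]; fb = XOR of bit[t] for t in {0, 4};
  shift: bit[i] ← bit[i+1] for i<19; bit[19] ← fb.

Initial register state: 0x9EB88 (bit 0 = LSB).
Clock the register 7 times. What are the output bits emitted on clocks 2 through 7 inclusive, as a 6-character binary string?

001000

reg_0 = 0x9EB88
clock 1: out=0, reg = 0x4F5C4
clock 2: out=0, reg = 0x27AE2
clock 3: out=0, reg = 0x13D71
clock 4: out=1, reg = 0x09EB8
clock 5: out=0, reg = 0x84F5C
clock 6: out=0, reg = 0xC27AE
clock 7: out=0, reg = 0x613D7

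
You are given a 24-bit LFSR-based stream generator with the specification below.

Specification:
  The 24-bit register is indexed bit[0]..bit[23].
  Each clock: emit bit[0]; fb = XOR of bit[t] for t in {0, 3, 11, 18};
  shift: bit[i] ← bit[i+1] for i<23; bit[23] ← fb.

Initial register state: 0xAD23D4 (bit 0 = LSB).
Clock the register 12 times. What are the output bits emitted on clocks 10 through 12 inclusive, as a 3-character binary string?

reg_0 = 0xAD23D4
clock 1: out=0, reg = 0xD691EA
clock 2: out=0, reg = 0x6B48F5
clock 3: out=1, reg = 0x35A47A
clock 4: out=0, reg = 0x1AD23D
clock 5: out=1, reg = 0x0D691E
clock 6: out=0, reg = 0x86B48F
clock 7: out=1, reg = 0xC35A47
clock 8: out=1, reg = 0x61AD23
clock 9: out=1, reg = 0x30D691
clock 10: out=1, reg = 0x986B48
clock 11: out=0, reg = 0x4C35A4
clock 12: out=0, reg = 0xA61AD2

100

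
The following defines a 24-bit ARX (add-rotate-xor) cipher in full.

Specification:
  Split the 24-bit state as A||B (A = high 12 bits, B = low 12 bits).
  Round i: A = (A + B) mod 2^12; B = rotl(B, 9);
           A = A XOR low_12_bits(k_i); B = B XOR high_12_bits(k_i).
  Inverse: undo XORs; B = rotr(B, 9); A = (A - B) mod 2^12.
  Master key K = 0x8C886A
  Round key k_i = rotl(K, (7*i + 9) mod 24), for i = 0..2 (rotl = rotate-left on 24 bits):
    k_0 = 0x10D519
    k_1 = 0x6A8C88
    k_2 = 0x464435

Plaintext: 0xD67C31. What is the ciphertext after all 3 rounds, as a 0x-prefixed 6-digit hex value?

s_0 = plaintext = 0xD67C31
s_1 = Round(s_0, k_0) = 0xC8128B
s_2 = Round(s_1, k_1) = 0x3840F9
s_3 = Round(s_2, k_2) = 0x04867B

0x04867B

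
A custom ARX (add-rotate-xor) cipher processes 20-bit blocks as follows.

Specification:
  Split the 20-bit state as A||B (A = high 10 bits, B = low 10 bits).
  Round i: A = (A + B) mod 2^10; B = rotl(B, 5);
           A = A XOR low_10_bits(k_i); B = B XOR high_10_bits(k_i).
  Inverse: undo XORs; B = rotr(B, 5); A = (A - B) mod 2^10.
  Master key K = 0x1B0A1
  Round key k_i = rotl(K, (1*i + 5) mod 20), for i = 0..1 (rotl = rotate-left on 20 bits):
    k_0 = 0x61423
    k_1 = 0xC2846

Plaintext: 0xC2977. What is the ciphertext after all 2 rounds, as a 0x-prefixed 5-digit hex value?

0x15AD1

s_0 = plaintext = 0xC2977
s_1 = Round(s_0, k_0) = 0x28B6E
s_2 = Round(s_1, k_1) = 0x15AD1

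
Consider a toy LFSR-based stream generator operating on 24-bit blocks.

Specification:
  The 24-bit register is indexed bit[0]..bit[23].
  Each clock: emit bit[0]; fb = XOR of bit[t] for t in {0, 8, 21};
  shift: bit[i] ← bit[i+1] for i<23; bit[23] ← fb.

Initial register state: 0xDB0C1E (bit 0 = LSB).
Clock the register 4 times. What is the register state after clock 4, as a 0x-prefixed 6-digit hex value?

0x4DB0C1

reg_0 = 0xDB0C1E
clock 1: out=0, reg = 0x6D860F
clock 2: out=1, reg = 0x36C307
clock 3: out=1, reg = 0x9B6183
clock 4: out=1, reg = 0x4DB0C1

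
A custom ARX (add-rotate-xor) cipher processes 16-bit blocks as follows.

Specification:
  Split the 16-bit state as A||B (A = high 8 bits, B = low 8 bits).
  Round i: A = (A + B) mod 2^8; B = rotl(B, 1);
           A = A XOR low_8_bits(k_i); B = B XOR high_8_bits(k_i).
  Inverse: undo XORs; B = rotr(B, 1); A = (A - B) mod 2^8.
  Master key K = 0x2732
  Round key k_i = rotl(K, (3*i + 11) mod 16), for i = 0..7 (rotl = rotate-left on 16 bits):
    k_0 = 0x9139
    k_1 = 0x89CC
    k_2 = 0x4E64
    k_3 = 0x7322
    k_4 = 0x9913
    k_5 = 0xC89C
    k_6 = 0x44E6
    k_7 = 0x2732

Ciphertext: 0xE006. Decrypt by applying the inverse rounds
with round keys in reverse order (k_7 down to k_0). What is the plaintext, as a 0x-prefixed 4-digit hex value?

s_0 = ciphertext = 0xE006
s_1 = InvRound(s_0, k_7) = 0x4290
s_2 = InvRound(s_1, k_6) = 0x3A6A
s_3 = InvRound(s_2, k_5) = 0x5551
s_4 = InvRound(s_3, k_4) = 0xE264
s_5 = InvRound(s_4, k_3) = 0x358B
s_6 = InvRound(s_5, k_2) = 0x6FE2
s_7 = InvRound(s_6, k_1) = 0xEEB5
s_8 = InvRound(s_7, k_0) = 0xC512

0xC512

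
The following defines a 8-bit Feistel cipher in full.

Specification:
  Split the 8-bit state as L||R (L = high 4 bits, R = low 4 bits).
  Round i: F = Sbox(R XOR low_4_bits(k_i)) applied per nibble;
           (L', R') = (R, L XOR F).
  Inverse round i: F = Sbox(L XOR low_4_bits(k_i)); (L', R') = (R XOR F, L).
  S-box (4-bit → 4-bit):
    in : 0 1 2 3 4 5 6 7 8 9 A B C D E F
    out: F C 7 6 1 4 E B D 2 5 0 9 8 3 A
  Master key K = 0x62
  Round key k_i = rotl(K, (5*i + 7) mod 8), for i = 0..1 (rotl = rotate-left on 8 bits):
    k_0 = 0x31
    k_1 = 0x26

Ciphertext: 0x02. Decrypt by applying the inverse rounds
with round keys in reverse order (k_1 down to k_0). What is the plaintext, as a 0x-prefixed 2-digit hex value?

s_0 = ciphertext = 0x02
s_1 = InvRound(s_0, k_1) = 0xC0
s_2 = InvRound(s_1, k_0) = 0x8C

0x8C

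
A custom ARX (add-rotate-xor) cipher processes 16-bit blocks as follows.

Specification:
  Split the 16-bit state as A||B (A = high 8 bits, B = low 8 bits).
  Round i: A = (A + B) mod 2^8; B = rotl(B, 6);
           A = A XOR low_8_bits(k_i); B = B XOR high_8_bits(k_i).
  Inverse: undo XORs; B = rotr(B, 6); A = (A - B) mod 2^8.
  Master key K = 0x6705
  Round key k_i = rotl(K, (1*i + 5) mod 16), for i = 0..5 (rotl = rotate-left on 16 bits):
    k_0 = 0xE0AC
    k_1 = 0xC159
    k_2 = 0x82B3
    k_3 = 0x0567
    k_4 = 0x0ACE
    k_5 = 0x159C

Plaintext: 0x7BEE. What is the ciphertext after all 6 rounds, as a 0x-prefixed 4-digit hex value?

0xF2DA

s_0 = plaintext = 0x7BEE
s_1 = Round(s_0, k_0) = 0xC55B
s_2 = Round(s_1, k_1) = 0x7917
s_3 = Round(s_2, k_2) = 0x2347
s_4 = Round(s_3, k_3) = 0x0DD4
s_5 = Round(s_4, k_4) = 0x2F3F
s_6 = Round(s_5, k_5) = 0xF2DA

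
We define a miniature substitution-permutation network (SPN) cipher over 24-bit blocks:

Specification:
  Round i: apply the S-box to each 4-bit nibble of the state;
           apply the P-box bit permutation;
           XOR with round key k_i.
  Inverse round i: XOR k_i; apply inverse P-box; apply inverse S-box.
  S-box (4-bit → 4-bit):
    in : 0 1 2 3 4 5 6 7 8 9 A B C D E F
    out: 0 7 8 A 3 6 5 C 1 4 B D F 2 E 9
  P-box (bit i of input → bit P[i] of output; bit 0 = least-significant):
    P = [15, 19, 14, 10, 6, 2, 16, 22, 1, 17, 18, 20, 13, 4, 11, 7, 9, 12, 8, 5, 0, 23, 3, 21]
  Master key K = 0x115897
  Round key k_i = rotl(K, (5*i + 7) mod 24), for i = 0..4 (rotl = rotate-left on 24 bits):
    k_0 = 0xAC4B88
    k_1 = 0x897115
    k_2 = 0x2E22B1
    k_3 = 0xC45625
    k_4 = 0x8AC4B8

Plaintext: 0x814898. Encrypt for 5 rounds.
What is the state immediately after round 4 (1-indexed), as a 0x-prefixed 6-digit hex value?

s_0 = plaintext = 0x814898
s_1 = Round(s_0, k_0) = 0xADF89B
s_2 = Round(s_1, k_1) = 0x288596
s_3 = Round(s_2, k_2) = 0x09C0B1
s_4 = Round(s_3, k_3) = 0x8DBFF5
s_5 = Round(s_4, k_4) = 0xD2BC7B

0x8DBFF5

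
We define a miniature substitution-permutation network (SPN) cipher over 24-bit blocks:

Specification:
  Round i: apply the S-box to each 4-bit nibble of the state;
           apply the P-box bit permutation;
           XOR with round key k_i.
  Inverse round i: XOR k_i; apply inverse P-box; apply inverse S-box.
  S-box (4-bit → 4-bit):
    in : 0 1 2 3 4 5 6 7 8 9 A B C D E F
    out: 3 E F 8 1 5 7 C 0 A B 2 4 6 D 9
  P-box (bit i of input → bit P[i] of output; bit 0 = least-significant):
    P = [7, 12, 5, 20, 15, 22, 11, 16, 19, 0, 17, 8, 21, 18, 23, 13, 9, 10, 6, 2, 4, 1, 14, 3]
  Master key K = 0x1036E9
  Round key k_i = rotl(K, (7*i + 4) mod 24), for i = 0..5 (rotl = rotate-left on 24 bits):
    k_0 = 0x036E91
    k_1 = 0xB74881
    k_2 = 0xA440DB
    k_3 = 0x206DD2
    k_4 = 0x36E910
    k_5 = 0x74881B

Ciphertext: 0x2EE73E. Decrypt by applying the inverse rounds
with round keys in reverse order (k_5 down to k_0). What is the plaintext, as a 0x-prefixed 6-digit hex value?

0x7DAF1C

s_0 = ciphertext = 0x2EE73E
s_1 = InvRound(s_0, k_5) = 0xCA32D7
s_2 = InvRound(s_1, k_4) = 0xDE6A6A
s_3 = InvRound(s_2, k_3) = 0xF06EBE
s_4 = InvRound(s_3, k_2) = 0x829BD7
s_5 = InvRound(s_4, k_1) = 0x6E03F9
s_6 = InvRound(s_5, k_0) = 0x7DAF1C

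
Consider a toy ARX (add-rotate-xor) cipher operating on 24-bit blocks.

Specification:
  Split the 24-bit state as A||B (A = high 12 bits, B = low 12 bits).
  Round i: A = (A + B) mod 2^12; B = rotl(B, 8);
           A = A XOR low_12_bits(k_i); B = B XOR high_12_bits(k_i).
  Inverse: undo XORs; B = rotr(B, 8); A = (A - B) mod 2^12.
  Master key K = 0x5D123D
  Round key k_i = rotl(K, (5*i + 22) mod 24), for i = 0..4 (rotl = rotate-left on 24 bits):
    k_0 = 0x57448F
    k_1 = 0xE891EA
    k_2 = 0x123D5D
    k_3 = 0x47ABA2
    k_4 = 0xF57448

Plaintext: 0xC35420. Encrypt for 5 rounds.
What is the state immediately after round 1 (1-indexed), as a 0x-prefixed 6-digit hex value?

0x4DA536

s_0 = plaintext = 0xC35420
s_1 = Round(s_0, k_0) = 0x4DA536
s_2 = Round(s_1, k_1) = 0xBFA8DA
s_3 = Round(s_2, k_2) = 0x989BAE
s_4 = Round(s_3, k_3) = 0xE95AC0
s_5 = Round(s_4, k_4) = 0xD1DFFB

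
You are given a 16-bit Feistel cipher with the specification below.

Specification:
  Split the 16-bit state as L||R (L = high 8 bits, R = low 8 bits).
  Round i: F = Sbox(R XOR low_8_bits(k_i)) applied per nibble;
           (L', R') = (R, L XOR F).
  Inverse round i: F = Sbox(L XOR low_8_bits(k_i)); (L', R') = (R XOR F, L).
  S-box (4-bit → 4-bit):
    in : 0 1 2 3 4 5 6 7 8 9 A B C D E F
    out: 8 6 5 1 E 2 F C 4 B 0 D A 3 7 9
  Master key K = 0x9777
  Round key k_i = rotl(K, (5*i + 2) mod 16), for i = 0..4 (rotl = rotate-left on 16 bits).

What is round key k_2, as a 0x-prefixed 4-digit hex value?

K = 0x9777
k_0 = rotl(K, (5*0+2) mod 16) = rotl(K, 2) = 0x5DDE
k_1 = rotl(K, (5*1+2) mod 16) = rotl(K, 7) = 0xBBCB
k_2 = rotl(K, (5*2+2) mod 16) = rotl(K, 12) = 0x7977

0x7977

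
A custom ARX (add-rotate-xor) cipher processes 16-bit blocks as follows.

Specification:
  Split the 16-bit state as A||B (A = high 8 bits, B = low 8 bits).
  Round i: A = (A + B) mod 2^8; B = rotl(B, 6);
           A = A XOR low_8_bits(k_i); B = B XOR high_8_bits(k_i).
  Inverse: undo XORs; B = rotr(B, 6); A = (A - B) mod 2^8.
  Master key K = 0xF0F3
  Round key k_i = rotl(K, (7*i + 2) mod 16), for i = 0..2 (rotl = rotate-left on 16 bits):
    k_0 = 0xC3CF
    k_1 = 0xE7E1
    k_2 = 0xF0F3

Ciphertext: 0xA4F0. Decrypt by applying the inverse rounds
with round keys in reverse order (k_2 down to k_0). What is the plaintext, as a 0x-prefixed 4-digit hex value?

0x6771

s_0 = ciphertext = 0xA4F0
s_1 = InvRound(s_0, k_2) = 0x5700
s_2 = InvRound(s_1, k_1) = 0x179F
s_3 = InvRound(s_2, k_0) = 0x6771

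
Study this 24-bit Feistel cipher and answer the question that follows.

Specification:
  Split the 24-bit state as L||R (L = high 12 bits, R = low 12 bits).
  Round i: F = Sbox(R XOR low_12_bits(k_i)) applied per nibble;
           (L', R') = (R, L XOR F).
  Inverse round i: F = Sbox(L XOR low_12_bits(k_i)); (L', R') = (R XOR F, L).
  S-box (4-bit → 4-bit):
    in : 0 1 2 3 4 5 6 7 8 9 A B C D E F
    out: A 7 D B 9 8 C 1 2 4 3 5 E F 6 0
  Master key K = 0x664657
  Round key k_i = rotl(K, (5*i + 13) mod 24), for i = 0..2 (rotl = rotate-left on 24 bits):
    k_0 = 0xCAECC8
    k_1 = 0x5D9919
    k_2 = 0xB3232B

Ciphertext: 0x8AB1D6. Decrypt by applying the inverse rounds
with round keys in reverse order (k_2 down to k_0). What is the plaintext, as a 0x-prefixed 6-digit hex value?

0x1597C3

s_0 = ciphertext = 0x8AB1D6
s_1 = InvRound(s_0, k_2) = 0x4FC8AB
s_2 = InvRound(s_1, k_1) = 0x7C34FC
s_3 = InvRound(s_2, k_0) = 0x1597C3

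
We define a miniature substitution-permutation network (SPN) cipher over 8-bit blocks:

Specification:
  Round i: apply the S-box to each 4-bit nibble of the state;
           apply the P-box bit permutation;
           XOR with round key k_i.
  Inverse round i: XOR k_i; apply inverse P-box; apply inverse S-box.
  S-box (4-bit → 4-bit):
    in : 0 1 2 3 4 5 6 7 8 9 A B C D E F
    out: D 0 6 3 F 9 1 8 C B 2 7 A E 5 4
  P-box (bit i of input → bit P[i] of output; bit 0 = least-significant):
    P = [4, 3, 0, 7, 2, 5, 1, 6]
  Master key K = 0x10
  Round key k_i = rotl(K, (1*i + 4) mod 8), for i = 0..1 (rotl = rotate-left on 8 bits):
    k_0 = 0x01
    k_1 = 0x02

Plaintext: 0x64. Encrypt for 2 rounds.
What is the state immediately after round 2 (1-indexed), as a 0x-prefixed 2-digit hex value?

0xEE

s_0 = plaintext = 0x64
s_1 = Round(s_0, k_0) = 0x9C
s_2 = Round(s_1, k_1) = 0xEE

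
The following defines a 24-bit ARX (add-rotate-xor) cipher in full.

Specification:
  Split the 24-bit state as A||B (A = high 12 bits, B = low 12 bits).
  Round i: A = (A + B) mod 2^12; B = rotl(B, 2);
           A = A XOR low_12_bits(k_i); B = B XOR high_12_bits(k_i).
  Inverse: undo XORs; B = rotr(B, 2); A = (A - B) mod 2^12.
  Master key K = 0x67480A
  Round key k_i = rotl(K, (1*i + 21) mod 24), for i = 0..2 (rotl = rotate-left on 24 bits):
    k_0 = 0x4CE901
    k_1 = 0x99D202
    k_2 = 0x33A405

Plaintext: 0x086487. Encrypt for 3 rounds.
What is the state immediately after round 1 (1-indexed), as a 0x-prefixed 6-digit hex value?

s_0 = plaintext = 0x086487
s_1 = Round(s_0, k_0) = 0xC0C6D3
s_2 = Round(s_1, k_1) = 0x0DD2D0
s_3 = Round(s_2, k_2) = 0x7A887A

0xC0C6D3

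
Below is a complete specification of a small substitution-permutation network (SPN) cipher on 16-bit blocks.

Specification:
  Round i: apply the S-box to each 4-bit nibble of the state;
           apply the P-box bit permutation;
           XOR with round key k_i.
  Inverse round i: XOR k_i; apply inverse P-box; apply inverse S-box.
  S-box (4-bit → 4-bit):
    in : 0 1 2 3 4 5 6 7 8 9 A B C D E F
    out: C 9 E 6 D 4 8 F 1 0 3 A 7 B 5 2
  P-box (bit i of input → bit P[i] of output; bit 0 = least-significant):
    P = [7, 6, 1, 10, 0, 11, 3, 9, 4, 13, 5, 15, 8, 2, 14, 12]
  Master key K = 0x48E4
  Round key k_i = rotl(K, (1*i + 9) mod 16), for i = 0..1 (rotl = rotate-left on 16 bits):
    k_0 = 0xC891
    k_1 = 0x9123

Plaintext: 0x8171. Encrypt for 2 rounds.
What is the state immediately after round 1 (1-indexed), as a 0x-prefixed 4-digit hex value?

s_0 = plaintext = 0x8171
s_1 = Round(s_0, k_0) = 0x4708
s_2 = Round(s_1, k_1) = 0x629B

0x4708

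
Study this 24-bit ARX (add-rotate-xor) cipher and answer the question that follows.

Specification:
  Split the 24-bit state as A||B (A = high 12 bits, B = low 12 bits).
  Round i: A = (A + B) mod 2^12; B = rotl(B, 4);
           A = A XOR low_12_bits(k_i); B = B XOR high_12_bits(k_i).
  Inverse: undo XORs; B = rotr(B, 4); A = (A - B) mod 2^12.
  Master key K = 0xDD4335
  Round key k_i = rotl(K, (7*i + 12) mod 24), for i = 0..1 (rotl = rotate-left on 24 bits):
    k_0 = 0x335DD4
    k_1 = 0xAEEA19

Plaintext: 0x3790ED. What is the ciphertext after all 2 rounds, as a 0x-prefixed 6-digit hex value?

s_0 = plaintext = 0x3790ED
s_1 = Round(s_0, k_0) = 0x9B2DE5
s_2 = Round(s_1, k_1) = 0xD8E4B3

0xD8E4B3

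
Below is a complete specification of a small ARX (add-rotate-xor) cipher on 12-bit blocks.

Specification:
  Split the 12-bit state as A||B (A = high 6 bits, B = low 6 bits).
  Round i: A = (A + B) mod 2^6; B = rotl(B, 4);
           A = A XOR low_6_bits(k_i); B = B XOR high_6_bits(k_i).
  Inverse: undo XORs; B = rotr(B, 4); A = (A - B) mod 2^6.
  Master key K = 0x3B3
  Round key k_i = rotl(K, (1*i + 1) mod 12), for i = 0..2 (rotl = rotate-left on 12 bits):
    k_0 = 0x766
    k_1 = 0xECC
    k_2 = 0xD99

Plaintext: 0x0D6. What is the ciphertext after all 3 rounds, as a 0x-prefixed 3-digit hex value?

s_0 = plaintext = 0x0D6
s_1 = Round(s_0, k_0) = 0xFF8
s_2 = Round(s_1, k_1) = 0xEF5
s_3 = Round(s_2, k_2) = 0xA6B

0xA6B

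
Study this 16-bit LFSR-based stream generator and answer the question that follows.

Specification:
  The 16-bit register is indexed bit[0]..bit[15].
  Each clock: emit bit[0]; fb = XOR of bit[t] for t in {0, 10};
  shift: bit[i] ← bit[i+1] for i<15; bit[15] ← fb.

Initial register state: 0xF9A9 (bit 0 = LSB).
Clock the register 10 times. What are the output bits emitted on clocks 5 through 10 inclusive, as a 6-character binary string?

010110

reg_0 = 0xF9A9
clock 1: out=1, reg = 0xFCD4
clock 2: out=0, reg = 0xFE6A
clock 3: out=0, reg = 0xFF35
clock 4: out=1, reg = 0x7F9A
clock 5: out=0, reg = 0xBFCD
clock 6: out=1, reg = 0x5FE6
clock 7: out=0, reg = 0xAFF3
clock 8: out=1, reg = 0x57F9
clock 9: out=1, reg = 0x2BFC
clock 10: out=0, reg = 0x15FE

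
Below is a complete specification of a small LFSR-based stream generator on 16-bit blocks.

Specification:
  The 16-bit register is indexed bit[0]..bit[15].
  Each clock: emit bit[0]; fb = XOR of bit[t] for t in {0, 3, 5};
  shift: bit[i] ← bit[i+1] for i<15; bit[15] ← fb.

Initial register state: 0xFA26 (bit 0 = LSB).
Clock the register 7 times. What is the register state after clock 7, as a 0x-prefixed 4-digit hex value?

0x67F4

reg_0 = 0xFA26
clock 1: out=0, reg = 0xFD13
clock 2: out=1, reg = 0xFE89
clock 3: out=1, reg = 0x7F44
clock 4: out=0, reg = 0x3FA2
clock 5: out=0, reg = 0x9FD1
clock 6: out=1, reg = 0xCFE8
clock 7: out=0, reg = 0x67F4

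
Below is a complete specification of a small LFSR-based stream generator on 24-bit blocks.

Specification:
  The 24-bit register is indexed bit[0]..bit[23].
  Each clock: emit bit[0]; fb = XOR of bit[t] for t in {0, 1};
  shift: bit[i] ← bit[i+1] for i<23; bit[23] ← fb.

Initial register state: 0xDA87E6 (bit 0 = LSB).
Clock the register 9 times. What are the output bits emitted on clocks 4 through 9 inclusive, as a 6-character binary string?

reg_0 = 0xDA87E6
clock 1: out=0, reg = 0xED43F3
clock 2: out=1, reg = 0x76A1F9
clock 3: out=1, reg = 0xBB50FC
clock 4: out=0, reg = 0x5DA87E
clock 5: out=0, reg = 0xAED43F
clock 6: out=1, reg = 0x576A1F
clock 7: out=1, reg = 0x2BB50F
clock 8: out=1, reg = 0x15DA87
clock 9: out=1, reg = 0x0AED43

001111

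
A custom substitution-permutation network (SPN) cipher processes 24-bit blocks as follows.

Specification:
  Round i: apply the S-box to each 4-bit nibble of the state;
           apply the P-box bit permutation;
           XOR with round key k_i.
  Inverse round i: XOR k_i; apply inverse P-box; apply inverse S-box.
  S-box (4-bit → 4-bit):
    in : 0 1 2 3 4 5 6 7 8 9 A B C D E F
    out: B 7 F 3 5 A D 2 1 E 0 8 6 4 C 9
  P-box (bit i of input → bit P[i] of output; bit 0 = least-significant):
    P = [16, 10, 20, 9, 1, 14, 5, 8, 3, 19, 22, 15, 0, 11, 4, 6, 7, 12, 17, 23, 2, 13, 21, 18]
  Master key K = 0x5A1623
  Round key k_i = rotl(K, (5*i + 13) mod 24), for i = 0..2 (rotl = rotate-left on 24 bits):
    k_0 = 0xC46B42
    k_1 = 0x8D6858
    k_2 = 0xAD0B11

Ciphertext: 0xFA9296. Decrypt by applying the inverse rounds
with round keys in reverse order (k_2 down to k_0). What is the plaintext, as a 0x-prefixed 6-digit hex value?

s_0 = ciphertext = 0xFA9296
s_1 = InvRound(s_0, k_2) = 0xF13EF4
s_2 = InvRound(s_1, k_1) = 0x63A1C9
s_3 = InvRound(s_2, k_0) = 0xE63F3F

0xE63F3F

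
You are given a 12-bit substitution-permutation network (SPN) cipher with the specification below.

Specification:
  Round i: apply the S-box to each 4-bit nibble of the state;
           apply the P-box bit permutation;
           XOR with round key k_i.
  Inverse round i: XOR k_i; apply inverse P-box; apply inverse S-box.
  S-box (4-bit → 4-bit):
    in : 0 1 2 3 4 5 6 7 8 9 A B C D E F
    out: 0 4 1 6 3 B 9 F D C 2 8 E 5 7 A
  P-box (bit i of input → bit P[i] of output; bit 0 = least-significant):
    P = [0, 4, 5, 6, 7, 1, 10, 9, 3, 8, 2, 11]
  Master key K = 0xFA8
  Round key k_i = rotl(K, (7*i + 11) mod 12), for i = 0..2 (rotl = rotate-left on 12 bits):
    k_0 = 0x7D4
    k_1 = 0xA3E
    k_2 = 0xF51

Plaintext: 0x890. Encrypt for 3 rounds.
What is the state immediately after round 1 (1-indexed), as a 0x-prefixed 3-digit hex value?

0x9D8

s_0 = plaintext = 0x890
s_1 = Round(s_0, k_0) = 0x9D8
s_2 = Round(s_1, k_1) = 0x6DB
s_3 = Round(s_2, k_2) = 0x399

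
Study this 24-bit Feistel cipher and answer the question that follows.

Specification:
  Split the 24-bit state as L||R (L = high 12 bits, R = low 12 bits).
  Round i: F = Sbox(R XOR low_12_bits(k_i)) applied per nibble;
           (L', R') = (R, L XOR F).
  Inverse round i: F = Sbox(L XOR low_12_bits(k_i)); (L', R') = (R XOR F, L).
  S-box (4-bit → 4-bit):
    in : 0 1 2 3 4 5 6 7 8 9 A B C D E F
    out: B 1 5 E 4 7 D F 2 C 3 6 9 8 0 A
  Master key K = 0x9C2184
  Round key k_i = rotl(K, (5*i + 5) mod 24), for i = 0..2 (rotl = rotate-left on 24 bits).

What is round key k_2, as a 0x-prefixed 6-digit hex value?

0xC24E10

K = 0x9C2184
k_0 = rotl(K, (5*0+5) mod 24) = rotl(K, 5) = 0x843093
k_1 = rotl(K, (5*1+5) mod 24) = rotl(K, 10) = 0x861270
k_2 = rotl(K, (5*2+5) mod 24) = rotl(K, 15) = 0xC24E10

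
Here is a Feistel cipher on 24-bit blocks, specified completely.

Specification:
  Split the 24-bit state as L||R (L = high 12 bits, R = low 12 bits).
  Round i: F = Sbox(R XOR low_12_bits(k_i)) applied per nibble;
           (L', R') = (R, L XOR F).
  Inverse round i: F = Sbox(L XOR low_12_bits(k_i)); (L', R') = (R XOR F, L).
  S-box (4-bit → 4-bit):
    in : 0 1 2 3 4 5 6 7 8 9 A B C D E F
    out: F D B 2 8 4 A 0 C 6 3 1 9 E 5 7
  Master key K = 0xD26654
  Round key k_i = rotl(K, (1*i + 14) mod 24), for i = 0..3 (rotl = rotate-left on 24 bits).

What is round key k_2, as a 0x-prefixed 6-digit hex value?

0x54D266

K = 0xD26654
k_0 = rotl(K, (1*0+14) mod 24) = rotl(K, 14) = 0x953499
k_1 = rotl(K, (1*1+14) mod 24) = rotl(K, 15) = 0x2A6933
k_2 = rotl(K, (1*2+14) mod 24) = rotl(K, 16) = 0x54D266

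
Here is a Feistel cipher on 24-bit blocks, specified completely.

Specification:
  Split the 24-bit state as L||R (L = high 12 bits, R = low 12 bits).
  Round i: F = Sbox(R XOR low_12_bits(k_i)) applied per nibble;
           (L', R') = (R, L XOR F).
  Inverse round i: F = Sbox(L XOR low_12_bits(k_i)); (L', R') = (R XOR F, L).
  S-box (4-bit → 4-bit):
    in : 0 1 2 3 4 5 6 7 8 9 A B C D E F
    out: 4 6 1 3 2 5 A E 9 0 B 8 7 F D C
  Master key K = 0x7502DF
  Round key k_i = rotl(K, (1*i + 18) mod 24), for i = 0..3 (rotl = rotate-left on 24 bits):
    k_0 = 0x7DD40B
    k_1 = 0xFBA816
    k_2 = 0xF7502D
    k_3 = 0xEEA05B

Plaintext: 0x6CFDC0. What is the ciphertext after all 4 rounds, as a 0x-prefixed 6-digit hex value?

0x2EF1F4

s_0 = plaintext = 0x6CFDC0
s_1 = Round(s_0, k_0) = 0xDC06B7
s_2 = Round(s_1, k_1) = 0x6B7076
s_3 = Round(s_2, k_2) = 0x0762EF
s_4 = Round(s_3, k_3) = 0x2EF1F4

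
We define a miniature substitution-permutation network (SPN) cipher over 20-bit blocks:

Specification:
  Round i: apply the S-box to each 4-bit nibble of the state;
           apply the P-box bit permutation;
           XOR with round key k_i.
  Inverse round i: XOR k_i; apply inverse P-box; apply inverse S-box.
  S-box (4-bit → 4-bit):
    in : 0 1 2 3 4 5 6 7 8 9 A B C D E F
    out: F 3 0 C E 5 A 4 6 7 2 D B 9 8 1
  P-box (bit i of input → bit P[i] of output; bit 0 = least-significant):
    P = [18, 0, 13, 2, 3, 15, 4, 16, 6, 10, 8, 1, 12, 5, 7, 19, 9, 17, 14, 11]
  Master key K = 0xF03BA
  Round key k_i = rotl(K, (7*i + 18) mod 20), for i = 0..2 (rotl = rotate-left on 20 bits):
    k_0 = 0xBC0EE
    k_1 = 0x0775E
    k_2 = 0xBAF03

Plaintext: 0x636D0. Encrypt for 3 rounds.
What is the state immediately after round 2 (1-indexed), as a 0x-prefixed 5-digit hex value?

0xFBB1D

s_0 = plaintext = 0x636D0
s_1 = Round(s_0, k_0) = 0x4EC61
s_2 = Round(s_1, k_1) = 0xFBB1D
s_3 = Round(s_2, k_2) = 0x73CCD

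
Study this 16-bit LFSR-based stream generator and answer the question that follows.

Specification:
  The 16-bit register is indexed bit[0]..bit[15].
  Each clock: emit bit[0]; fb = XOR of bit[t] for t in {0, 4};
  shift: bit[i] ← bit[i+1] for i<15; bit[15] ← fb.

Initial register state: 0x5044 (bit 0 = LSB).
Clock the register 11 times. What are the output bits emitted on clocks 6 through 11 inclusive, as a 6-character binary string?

reg_0 = 0x5044
clock 1: out=0, reg = 0x2822
clock 2: out=0, reg = 0x1411
clock 3: out=1, reg = 0x0A08
clock 4: out=0, reg = 0x0504
clock 5: out=0, reg = 0x0282
clock 6: out=0, reg = 0x0141
clock 7: out=1, reg = 0x80A0
clock 8: out=0, reg = 0x4050
clock 9: out=0, reg = 0xA028
clock 10: out=0, reg = 0x5014
clock 11: out=0, reg = 0xA80A

010000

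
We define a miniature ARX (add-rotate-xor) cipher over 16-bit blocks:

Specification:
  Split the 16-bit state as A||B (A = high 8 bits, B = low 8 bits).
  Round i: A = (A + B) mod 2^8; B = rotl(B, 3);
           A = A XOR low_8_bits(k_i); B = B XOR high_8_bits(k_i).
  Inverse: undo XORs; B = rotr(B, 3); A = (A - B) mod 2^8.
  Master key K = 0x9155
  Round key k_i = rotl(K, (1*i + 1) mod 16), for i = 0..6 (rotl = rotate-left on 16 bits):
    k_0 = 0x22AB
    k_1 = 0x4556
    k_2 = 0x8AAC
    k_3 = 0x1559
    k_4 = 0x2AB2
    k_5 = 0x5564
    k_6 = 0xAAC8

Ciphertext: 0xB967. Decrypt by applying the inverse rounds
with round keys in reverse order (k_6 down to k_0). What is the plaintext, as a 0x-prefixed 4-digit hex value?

0x7E2A

s_0 = ciphertext = 0xB967
s_1 = InvRound(s_0, k_6) = 0xB8B9
s_2 = InvRound(s_1, k_5) = 0x3F9D
s_3 = InvRound(s_2, k_4) = 0x97F6
s_4 = InvRound(s_3, k_3) = 0x527C
s_5 = InvRound(s_4, k_2) = 0x20DE
s_6 = InvRound(s_5, k_1) = 0x0373
s_7 = InvRound(s_6, k_0) = 0x7E2A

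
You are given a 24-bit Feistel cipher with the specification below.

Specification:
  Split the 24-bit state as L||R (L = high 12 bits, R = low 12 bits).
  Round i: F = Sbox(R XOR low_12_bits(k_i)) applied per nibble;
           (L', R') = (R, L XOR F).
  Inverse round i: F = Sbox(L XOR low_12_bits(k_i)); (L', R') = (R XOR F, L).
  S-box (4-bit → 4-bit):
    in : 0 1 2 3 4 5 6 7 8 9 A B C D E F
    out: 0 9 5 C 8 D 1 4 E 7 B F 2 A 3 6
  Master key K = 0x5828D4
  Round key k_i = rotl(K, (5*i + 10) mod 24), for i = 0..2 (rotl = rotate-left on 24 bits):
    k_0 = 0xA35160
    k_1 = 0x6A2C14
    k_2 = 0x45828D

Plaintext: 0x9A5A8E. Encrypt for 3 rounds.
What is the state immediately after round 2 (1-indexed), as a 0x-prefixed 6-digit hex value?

0x69616B

s_0 = plaintext = 0x9A5A8E
s_1 = Round(s_0, k_0) = 0xA8E696
s_2 = Round(s_1, k_1) = 0x69616B
s_3 = Round(s_2, k_2) = 0x16BAA7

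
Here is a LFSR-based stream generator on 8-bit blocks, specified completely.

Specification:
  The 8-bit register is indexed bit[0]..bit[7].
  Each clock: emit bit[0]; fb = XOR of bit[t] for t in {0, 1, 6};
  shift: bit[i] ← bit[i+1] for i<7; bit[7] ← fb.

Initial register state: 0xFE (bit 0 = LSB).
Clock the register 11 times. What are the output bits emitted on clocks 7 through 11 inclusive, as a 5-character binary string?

reg_0 = 0xFE
clock 1: out=0, reg = 0x7F
clock 2: out=1, reg = 0xBF
clock 3: out=1, reg = 0x5F
clock 4: out=1, reg = 0xAF
clock 5: out=1, reg = 0x57
clock 6: out=1, reg = 0xAB
clock 7: out=1, reg = 0x55
clock 8: out=1, reg = 0x2A
clock 9: out=0, reg = 0x95
clock 10: out=1, reg = 0xCA
clock 11: out=0, reg = 0x65

11010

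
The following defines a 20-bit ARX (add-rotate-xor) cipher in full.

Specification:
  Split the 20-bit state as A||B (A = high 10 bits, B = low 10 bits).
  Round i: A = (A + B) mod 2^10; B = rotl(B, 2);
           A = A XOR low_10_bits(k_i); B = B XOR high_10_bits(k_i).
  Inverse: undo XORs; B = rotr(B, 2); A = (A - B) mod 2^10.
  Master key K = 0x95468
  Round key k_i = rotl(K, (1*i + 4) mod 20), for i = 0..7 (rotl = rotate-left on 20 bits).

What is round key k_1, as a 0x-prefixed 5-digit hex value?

0xA8D12

K = 0x95468
k_0 = rotl(K, (1*0+4) mod 20) = rotl(K, 4) = 0x54689
k_1 = rotl(K, (1*1+4) mod 20) = rotl(K, 5) = 0xA8D12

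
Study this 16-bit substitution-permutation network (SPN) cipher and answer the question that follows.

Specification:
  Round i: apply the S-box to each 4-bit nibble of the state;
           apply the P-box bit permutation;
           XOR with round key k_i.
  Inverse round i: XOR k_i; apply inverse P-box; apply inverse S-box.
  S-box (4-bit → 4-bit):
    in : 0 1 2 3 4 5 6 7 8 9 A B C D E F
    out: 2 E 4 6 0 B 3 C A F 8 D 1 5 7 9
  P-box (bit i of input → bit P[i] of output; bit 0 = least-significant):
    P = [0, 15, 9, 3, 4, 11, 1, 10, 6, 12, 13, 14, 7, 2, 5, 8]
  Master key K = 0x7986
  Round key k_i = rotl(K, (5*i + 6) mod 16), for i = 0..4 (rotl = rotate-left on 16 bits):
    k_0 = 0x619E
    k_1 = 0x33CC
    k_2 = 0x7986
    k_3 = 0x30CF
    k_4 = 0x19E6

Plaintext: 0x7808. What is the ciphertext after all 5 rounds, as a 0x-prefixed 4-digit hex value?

0x5640

s_0 = plaintext = 0x7808
s_1 = Round(s_0, k_0) = 0xB8B6
s_2 = Round(s_1, k_1) = 0xE67F
s_3 = Round(s_2, k_2) = 0x6D69
s_4 = Round(s_3, k_3) = 0x9A12
s_5 = Round(s_4, k_4) = 0x5640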